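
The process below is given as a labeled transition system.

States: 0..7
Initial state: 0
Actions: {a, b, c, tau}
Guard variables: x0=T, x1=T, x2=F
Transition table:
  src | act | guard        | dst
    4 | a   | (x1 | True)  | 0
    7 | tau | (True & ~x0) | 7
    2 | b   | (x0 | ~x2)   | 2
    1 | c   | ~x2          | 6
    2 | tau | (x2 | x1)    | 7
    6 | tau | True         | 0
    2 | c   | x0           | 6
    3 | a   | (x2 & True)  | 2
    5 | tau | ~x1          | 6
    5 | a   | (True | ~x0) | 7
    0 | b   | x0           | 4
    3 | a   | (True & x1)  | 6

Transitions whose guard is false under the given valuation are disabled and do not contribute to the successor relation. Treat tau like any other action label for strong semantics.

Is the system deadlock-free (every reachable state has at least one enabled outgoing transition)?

Answer: DEADLOCK-FREE

Trace:
Reach set: {0,4}
  0: b→4  [1 out]
  4: a→0  [1 out]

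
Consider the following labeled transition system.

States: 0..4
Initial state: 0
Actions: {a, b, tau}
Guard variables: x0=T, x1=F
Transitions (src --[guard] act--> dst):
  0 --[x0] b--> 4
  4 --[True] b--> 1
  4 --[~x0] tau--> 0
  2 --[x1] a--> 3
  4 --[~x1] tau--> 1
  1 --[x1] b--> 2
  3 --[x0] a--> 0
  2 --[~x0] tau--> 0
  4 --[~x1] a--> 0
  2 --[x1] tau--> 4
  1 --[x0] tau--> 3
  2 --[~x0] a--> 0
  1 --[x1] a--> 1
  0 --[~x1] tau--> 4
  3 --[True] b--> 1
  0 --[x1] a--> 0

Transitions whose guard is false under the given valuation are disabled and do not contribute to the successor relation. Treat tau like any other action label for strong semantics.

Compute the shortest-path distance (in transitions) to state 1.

Answer: 2

Analysis:
Layered search for 1:
  depth 0: {0}
  depth 1: {4}
  depth 2: {1}
first hit 1 at d=2 via b·b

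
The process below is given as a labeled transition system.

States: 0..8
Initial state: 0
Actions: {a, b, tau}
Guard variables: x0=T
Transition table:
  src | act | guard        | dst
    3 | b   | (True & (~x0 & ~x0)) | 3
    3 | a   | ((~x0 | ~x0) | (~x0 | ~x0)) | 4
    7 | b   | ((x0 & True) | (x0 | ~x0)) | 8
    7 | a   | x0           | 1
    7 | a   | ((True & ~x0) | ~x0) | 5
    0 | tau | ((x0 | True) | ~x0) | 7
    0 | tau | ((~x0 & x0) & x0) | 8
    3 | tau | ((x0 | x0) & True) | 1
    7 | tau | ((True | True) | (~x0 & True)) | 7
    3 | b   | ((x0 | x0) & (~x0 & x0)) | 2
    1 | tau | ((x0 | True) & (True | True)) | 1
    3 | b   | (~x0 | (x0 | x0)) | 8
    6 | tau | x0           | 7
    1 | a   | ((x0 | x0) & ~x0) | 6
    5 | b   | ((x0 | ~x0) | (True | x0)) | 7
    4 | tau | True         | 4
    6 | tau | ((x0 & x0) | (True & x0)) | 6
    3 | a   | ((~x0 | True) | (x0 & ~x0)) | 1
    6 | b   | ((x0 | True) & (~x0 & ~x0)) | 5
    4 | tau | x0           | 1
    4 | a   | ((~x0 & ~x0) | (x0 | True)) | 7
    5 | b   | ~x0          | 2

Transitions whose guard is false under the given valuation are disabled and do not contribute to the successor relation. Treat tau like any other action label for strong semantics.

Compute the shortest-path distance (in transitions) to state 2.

BFS to 2:
  L0 = {0}
  L1 = {7}
  L2 = {1,8}
2 never appears.

Answer: UNREACHABLE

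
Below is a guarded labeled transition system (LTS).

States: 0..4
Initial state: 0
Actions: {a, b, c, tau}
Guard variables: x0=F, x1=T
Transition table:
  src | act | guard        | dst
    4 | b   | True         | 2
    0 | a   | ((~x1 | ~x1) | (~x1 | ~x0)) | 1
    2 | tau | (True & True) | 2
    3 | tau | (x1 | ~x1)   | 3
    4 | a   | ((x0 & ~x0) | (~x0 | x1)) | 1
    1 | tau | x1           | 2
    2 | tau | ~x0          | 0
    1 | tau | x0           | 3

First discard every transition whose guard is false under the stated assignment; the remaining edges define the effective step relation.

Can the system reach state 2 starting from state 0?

Answer: REACHABLE

Trace:
After dropping false guards: 7 live edges.
L0 = {0}
L1 = {1}  now seen {0,1}
L2 = {2}  now seen {0,1,2}
Reach set: {0,1,2}
trace reaching 2: a·tau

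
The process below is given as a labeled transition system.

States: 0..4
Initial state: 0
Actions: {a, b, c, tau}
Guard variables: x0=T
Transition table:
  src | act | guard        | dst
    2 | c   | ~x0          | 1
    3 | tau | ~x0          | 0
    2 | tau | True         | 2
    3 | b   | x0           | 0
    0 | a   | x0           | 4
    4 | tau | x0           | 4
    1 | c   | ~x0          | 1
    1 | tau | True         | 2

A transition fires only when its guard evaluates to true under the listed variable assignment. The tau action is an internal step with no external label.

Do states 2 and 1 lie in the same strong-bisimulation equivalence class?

Refine partition for ~:
  P[0] = {{0,1,2,3,4}}
  P[1] = {{0},{1,2,4},{3}}
Fixed point at round 2; 3 class(es).
2∈{1,2,4}, 1∈{1,2,4}

Answer: BISIMILAR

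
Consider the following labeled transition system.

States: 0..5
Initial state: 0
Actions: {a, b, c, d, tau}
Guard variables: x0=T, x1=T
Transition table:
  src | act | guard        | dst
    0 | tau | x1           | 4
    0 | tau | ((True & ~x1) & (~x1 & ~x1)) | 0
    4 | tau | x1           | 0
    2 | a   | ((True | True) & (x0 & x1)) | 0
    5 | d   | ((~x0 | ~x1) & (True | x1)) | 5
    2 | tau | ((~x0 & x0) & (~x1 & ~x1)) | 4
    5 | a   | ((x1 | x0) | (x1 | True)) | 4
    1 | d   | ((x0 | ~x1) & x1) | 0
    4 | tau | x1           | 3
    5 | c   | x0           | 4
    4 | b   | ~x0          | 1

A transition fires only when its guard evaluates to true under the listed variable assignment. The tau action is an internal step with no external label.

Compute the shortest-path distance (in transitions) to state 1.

Answer: UNREACHABLE

Trace:
BFS to 1:
  depth 0: {0}
  depth 1: {4}
  depth 2: {3}
1 never appears.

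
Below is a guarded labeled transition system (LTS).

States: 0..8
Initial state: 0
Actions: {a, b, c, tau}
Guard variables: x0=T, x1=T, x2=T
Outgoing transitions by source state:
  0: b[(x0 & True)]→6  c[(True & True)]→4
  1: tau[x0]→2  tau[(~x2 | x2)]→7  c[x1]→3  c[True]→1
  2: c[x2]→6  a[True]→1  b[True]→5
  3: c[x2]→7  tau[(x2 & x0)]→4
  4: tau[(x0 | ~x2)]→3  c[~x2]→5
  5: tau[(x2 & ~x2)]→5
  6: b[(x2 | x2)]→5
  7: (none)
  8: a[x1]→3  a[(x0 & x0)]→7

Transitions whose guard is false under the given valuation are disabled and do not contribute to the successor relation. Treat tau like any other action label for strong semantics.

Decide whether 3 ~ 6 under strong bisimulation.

Compute ~ classes (split until stable):
  round 0: {{0,1,2,3,4,5,6,7,8}}
  round 1: {{0},{1,3},{2},{4},{5,7},{6},{8}}
  round 2: {{0},{1},{2},{3},{4},{5,7},{6},{8}}
Fixed point at round 3; 8 class(es).
[3]={3}  [6]={6}

Answer: NOT BISIMILAR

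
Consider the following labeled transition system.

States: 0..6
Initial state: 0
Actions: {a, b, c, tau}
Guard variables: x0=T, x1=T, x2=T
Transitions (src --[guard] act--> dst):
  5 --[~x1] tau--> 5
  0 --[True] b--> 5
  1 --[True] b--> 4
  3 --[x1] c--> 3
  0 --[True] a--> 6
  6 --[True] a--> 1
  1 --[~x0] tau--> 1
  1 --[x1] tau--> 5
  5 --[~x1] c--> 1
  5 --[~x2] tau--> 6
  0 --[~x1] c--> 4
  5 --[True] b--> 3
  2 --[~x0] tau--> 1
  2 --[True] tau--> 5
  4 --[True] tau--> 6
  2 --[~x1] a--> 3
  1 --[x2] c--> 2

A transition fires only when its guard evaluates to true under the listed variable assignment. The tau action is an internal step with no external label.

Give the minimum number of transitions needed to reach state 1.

Layered search for 1:
  depth 0: {0}
  depth 1: {5,6}
  depth 2: {1,3}
depth(1)=2, e.g. a·a

Answer: 2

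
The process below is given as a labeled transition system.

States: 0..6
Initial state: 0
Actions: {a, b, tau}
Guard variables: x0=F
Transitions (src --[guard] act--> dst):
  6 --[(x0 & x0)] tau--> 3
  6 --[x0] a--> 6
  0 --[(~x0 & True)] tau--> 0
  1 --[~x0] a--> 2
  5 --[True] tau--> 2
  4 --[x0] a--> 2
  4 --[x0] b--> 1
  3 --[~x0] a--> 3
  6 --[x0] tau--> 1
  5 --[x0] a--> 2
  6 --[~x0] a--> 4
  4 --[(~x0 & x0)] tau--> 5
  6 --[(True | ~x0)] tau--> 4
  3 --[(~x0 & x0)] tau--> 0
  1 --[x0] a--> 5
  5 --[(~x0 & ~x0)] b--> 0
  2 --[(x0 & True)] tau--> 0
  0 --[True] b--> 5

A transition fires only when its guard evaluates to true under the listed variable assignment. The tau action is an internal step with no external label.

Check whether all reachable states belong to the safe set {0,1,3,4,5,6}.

Inv-set: {0,1,3,4,5,6}
Reach set: {0,2,5}
  0: ✓
  2: outside
  5: ✓
reach 2 via b·tau — violates

Answer: INVARIANT VIOLATED at state 2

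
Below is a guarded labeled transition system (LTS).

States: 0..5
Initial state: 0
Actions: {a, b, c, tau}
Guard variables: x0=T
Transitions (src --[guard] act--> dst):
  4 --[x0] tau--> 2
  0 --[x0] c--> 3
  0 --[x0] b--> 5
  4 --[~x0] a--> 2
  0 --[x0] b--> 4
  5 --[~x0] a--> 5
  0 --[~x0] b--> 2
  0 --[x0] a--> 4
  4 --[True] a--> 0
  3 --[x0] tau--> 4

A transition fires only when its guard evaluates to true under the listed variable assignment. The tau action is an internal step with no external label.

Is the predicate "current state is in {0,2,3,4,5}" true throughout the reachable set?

Allowed set {0,2,3,4,5}
Reach set: {0,2,3,4,5}
  0: safe
  2: safe
  3: safe
  4: safe
  5: safe

Answer: INVARIANT HOLDS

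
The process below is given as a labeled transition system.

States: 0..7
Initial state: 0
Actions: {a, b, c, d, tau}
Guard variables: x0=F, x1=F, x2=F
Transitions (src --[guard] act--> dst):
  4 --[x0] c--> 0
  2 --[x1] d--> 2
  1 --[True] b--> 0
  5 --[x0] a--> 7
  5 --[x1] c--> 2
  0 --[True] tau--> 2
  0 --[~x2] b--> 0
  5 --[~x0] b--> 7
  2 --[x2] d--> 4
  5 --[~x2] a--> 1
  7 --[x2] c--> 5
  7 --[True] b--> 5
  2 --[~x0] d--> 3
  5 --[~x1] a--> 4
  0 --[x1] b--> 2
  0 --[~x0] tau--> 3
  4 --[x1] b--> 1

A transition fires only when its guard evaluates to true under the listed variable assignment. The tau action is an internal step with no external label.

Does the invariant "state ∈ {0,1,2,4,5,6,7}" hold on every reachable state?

Allowed set {0,1,2,4,5,6,7}
R = {0,2,3}
  0: safe
  2: safe
  3: ✗ unsafe
reach 3 via tau — violates

Answer: INVARIANT VIOLATED at state 3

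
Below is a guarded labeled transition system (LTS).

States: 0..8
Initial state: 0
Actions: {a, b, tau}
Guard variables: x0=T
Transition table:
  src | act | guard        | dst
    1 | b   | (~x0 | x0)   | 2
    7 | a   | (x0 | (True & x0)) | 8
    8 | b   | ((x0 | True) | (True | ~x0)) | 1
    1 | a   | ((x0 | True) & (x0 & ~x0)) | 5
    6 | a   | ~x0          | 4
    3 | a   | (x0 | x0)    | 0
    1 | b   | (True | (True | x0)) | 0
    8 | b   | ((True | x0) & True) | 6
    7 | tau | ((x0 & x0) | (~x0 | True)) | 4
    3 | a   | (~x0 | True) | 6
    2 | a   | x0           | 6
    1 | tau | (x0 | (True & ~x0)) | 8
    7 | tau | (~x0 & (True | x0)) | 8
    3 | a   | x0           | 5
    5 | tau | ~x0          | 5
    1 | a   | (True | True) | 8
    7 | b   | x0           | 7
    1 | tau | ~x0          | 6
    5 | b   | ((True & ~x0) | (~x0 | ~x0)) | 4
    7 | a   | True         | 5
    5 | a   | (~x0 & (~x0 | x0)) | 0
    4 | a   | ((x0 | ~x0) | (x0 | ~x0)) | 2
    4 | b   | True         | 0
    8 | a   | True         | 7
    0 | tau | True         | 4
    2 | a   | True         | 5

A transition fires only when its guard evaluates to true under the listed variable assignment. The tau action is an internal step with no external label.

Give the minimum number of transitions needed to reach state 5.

Answer: 3

Trace:
Layered search for 5:
  Layer 0: {0}
  Layer 1: {4}
  Layer 2: {2}
  Layer 3: {5,6}
5 enters at depth 3; path tau·a·a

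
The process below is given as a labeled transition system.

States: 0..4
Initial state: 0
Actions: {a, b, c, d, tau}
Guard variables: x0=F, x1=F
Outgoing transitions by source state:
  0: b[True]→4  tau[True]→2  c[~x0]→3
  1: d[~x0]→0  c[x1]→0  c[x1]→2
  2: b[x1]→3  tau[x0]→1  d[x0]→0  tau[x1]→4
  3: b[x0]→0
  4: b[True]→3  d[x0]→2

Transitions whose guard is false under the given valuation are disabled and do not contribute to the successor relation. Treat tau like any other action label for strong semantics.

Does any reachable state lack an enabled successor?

Answer: DEADLOCK at state 2

Analysis:
Reachable = {0,2,3,4}
  0: b→4  c→3  tau→2  [3 exit(s)]
  2: ∅  [no exit]
  3: ∅  [no exit]
  4: b→3  [1 exit(s)]
witness 2: tau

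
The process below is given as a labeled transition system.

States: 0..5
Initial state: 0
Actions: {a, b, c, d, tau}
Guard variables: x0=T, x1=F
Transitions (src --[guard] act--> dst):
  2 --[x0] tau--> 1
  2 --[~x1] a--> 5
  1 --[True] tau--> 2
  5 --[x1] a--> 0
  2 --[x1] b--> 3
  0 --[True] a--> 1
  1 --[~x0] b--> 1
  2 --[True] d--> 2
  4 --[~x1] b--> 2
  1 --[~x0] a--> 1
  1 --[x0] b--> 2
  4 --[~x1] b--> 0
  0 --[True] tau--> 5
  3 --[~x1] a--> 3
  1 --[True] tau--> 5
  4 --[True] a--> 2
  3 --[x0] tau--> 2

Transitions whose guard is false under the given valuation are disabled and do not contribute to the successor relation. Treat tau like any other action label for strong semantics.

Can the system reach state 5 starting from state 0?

13 transition(s) survive guard evaluation.
L0 = {0}
L1 = {1,5}  now seen {0,1,5}
L2 = {2}  now seen {0,1,2,5}
Reach set: {0,1,2,5}
trace reaching 5: tau

Answer: REACHABLE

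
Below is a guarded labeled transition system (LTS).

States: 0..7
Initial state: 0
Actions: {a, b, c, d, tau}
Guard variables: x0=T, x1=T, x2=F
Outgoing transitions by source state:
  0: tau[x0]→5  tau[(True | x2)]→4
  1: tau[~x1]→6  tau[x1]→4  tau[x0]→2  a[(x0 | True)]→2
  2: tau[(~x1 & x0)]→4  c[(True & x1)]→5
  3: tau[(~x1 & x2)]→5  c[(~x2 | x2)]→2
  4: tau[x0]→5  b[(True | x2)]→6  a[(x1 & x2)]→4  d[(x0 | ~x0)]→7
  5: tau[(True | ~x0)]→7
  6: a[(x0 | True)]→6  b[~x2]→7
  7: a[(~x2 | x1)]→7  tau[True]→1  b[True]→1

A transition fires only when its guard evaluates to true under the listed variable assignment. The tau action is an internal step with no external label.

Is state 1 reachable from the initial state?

After dropping false guards: 16 live edges.
L0 = {0}
L1 = {4,5}  cumulative {0,4,5}
L2 = {6,7}  cumulative {0,4,5,6,7}
L3 = {1}  cumulative {0,1,4,5,6,7}
L4 = {2}  cumulative {0,1,2,4,5,6,7}
Reach set: {0,1,2,4,5,6,7}
witness 1: tau·d·tau

Answer: REACHABLE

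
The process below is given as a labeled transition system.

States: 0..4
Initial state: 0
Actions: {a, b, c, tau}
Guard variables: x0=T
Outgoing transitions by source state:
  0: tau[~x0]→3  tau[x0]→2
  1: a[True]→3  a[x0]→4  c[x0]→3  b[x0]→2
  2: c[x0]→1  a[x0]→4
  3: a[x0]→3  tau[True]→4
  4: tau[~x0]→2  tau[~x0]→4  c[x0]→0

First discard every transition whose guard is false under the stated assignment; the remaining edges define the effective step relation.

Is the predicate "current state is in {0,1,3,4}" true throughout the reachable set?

Answer: INVARIANT VIOLATED at state 2

Analysis:
Allowed set {0,1,3,4}
Reachable = {0,1,2,3,4}
  0: safe
  1: safe
  2: ✗ unsafe
  3: safe
  4: safe
witness against invariant: tau → 2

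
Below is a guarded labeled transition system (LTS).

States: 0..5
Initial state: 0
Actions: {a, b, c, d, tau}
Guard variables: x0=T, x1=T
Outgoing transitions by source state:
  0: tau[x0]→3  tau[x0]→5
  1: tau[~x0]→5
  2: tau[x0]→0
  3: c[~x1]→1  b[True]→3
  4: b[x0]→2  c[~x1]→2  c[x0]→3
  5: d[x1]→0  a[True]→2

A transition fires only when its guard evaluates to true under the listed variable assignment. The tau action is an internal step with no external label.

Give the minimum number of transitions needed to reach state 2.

Answer: 2

Working:
BFS to 2:
  depth 0: {0}
  depth 1: {3,5}
  depth 2: {2}
first hit 2 at d=2 via tau·a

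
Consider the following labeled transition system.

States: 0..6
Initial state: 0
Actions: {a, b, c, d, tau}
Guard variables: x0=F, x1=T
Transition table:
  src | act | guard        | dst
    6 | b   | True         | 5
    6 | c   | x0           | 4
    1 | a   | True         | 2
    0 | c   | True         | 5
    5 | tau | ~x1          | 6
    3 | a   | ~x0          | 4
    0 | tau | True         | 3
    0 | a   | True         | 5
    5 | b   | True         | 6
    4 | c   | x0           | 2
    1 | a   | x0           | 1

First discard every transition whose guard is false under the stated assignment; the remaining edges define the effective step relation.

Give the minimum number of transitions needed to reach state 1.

Answer: UNREACHABLE

Trace:
BFS to 1:
  L0 = {0}
  L1 = {3,5}
  L2 = {4,6}
1 never appears.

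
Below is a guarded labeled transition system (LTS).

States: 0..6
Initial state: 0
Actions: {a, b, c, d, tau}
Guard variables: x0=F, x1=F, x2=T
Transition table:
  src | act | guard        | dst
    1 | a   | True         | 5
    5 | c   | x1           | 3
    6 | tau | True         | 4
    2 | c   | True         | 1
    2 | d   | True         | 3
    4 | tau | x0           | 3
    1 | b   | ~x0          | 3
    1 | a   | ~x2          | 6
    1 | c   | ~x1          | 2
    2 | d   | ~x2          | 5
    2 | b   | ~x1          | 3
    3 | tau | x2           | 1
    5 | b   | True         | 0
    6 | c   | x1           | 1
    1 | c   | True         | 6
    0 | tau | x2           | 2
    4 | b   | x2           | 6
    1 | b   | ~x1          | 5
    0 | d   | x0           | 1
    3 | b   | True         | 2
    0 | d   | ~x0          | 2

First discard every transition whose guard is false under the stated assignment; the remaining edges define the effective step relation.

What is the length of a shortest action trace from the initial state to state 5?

Answer: 3

Working:
Breadth-first toward 5:
  L0 = {0}
  L1 = {2}
  L2 = {1,3}
  L3 = {5,6}
first hit 5 at d=3 via d·c·a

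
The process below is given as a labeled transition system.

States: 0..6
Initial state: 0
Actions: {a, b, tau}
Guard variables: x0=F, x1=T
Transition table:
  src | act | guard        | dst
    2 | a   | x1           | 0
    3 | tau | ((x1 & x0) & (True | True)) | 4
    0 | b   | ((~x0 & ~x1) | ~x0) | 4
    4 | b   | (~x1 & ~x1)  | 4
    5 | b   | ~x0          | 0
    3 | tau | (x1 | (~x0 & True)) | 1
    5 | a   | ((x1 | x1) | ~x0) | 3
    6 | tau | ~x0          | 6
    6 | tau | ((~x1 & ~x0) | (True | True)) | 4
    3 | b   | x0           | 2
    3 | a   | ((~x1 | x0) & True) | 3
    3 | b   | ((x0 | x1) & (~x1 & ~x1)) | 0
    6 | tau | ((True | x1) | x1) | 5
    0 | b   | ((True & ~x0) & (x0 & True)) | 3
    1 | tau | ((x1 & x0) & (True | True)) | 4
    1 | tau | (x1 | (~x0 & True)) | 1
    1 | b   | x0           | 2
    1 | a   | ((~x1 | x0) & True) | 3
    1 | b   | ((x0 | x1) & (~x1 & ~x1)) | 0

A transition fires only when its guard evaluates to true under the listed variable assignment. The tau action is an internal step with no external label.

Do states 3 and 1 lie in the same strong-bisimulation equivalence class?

Answer: BISIMILAR

Working:
Compute ~ classes (split until stable):
  round 0: {{0,1,2,3,4,5,6}}
  round 1: {{0},{1,3,6},{2},{4},{5}}
  round 2: {{0},{1,3},{2},{4},{5},{6}}
Fixed point at round 3; 6 class(es).
class of 3: {1,3}; class of 1: {1,3}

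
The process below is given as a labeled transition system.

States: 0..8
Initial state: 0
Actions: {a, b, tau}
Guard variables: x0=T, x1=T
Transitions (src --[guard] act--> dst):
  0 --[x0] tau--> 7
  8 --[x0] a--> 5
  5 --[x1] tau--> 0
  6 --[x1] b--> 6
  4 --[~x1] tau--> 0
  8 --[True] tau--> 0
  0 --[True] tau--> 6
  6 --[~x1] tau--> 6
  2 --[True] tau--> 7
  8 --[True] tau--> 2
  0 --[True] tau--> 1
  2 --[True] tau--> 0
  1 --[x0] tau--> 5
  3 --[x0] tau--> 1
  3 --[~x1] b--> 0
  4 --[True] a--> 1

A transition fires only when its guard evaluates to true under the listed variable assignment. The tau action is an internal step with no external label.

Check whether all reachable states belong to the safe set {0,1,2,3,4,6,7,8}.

Inv-set: {0,1,2,3,4,6,7,8}
R = {0,1,5,6,7}
  0: ok
  1: ok
  5: outside
  6: ok
  7: ok
reach 5 via tau·tau — violates

Answer: INVARIANT VIOLATED at state 5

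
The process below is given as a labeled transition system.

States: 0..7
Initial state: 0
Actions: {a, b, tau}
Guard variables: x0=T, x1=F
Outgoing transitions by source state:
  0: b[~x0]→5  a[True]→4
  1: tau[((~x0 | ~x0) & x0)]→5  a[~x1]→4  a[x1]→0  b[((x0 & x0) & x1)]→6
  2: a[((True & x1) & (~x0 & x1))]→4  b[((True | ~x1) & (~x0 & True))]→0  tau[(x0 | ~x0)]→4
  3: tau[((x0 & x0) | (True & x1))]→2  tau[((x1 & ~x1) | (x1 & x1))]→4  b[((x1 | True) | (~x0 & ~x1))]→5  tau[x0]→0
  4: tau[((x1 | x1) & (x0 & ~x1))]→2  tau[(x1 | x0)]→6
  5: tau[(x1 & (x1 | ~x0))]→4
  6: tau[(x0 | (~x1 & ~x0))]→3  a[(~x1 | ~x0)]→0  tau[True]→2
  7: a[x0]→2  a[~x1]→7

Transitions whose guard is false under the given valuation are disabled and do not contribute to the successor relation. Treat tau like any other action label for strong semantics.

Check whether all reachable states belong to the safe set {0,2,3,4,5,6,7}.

Safe = {0,2,3,4,5,6,7}
Reachable = {0,2,3,4,5,6}
  0: safe
  2: safe
  3: safe
  4: safe
  5: safe
  6: safe

Answer: INVARIANT HOLDS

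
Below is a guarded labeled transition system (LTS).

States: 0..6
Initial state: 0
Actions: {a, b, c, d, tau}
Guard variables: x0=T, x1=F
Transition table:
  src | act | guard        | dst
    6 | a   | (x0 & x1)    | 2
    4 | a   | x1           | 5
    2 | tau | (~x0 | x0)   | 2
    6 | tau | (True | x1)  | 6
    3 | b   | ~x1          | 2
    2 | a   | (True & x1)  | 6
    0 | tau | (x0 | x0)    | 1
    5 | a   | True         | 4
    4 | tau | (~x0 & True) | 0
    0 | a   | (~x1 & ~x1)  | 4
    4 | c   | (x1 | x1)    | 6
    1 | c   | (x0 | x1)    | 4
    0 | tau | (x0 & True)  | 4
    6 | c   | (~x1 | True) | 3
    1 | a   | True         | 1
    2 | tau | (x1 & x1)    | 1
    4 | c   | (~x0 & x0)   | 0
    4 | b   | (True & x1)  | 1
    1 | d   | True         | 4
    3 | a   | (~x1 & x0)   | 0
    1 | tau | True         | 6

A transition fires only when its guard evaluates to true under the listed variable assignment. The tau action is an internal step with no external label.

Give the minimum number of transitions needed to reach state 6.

Answer: 2

Trace:
Breadth-first toward 6:
  depth 0: {0}
  depth 1: {1,4}
  depth 2: {6}
depth(6)=2, e.g. tau·tau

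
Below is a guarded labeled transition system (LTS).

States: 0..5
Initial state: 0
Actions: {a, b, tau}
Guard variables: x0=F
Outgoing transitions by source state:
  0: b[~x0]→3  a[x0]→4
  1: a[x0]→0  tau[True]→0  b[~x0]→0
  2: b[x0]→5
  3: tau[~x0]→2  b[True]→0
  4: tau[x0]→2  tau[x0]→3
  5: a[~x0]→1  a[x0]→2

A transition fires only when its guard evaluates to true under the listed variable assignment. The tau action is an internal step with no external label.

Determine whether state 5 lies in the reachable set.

Answer: UNREACHABLE

Working:
6 transition(s) survive guard evaluation.
Layer 0: {0}
Layer 1: {3}  cumulative {0,3}
Layer 2: {2}  cumulative {0,2,3}
Reachable = {0,2,3}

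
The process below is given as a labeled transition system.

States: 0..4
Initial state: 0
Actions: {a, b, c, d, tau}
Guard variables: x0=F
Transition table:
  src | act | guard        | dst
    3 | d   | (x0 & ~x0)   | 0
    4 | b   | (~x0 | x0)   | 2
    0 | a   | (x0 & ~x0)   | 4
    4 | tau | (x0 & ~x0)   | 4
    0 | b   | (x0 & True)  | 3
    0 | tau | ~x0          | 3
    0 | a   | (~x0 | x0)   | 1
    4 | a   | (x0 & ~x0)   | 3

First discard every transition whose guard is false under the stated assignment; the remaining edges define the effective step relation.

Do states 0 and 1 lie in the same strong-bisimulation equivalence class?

Compute ~ classes (split until stable):
  P[0] = {{0,1,2,3,4}}
  P[1] = {{0},{1,2,3},{4}}
Fixed point at round 2; 3 class(es).
0∈{0}, 1∈{1,2,3}

Answer: NOT BISIMILAR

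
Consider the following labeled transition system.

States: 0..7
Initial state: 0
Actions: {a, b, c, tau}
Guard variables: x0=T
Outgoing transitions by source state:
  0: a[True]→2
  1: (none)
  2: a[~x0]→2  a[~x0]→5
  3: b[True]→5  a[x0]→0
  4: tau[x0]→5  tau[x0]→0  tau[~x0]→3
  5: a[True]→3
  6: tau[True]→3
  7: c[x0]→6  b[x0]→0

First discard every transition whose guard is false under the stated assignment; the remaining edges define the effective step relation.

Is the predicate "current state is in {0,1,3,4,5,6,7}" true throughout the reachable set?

Answer: INVARIANT VIOLATED at state 2

Analysis:
Allowed set {0,1,3,4,5,6,7}
Reachable = {0,2}
  0: ✓
  2: outside
counterexample path to 2: a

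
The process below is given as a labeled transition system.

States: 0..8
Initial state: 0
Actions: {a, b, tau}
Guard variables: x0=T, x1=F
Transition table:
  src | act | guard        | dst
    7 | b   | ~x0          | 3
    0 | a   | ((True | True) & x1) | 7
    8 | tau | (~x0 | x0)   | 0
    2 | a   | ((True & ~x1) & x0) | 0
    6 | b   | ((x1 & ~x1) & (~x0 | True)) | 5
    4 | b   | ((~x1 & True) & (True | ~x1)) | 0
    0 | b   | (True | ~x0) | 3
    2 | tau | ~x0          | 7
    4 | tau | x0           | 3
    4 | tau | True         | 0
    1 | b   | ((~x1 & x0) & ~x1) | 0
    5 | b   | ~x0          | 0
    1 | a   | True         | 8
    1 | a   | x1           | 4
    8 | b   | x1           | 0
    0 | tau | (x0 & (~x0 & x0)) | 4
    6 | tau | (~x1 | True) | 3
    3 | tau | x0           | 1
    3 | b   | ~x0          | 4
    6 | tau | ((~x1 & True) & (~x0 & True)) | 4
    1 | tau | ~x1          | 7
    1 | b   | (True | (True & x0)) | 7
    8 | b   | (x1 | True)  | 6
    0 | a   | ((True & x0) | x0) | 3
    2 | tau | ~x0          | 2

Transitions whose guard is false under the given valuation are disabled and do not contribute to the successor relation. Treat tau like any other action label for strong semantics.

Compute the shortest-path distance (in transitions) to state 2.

Breadth-first toward 2:
  L0 = {0}
  L1 = {3}
  L2 = {1}
  L3 = {7,8}
  L4 = {6}
2 never appears.

Answer: UNREACHABLE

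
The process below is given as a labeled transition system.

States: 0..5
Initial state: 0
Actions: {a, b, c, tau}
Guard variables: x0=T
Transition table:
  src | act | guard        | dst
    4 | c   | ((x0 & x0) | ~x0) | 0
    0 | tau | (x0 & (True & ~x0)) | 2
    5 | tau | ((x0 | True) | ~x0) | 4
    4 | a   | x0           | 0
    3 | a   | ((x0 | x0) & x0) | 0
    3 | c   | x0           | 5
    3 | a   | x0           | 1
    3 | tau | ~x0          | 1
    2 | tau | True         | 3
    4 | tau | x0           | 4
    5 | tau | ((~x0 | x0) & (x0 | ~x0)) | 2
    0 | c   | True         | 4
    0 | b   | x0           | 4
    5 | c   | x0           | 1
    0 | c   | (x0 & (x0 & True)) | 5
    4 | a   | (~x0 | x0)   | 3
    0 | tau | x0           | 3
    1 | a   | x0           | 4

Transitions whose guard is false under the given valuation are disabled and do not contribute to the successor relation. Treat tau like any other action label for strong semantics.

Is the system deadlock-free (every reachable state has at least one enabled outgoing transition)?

Reach set: {0,1,2,3,4,5}
  0: b→4  c→4  c→5  tau→3  [4 out]
  1: a→4  [1 out]
  2: tau→3  [1 out]
  3: a→0  a→1  c→5  [3 out]
  4: a→0  a→3  c→0  tau→4  [4 out]
  5: c→1  tau→2  tau→4  [3 out]

Answer: DEADLOCK-FREE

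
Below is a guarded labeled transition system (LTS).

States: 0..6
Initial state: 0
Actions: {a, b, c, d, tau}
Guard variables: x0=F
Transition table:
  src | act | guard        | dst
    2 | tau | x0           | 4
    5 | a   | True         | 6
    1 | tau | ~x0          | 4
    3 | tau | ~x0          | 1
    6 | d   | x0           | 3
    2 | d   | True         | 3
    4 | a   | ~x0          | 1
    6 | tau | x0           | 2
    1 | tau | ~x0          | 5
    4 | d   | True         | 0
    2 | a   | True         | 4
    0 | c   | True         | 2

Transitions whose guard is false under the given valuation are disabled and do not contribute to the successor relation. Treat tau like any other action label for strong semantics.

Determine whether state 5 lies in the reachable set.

Answer: REACHABLE

Working:
Guard filter leaves 9 enabled edge(s).
depth 0: {0}
depth 1: {2}  now seen {0,2}
depth 2: {3,4}  now seen {0,2,3,4}
depth 3: {1}  now seen {0,1,2,3,4}
depth 4: {5}  now seen {0,1,2,3,4,5}
depth 5: {6}  now seen {0,1,2,3,4,5,6}
R = {0,1,2,3,4,5,6}
Path to 5: c·d·tau·tau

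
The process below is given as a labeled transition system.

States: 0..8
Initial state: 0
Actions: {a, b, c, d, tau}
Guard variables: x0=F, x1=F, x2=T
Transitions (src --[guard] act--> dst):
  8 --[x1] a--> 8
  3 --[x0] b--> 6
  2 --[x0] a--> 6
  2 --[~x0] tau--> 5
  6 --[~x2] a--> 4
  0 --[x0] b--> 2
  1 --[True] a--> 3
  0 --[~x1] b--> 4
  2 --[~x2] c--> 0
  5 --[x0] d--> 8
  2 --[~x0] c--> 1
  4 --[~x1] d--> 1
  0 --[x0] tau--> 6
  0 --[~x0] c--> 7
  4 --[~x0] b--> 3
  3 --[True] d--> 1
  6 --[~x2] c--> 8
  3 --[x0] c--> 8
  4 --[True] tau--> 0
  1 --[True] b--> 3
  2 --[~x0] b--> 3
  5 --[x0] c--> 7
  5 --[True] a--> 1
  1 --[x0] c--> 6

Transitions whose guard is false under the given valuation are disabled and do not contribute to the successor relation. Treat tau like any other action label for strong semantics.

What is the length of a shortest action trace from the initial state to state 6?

Answer: UNREACHABLE

Trace:
Layered search for 6:
  depth 0: {0}
  depth 1: {4,7}
  depth 2: {1,3}
6 never appears.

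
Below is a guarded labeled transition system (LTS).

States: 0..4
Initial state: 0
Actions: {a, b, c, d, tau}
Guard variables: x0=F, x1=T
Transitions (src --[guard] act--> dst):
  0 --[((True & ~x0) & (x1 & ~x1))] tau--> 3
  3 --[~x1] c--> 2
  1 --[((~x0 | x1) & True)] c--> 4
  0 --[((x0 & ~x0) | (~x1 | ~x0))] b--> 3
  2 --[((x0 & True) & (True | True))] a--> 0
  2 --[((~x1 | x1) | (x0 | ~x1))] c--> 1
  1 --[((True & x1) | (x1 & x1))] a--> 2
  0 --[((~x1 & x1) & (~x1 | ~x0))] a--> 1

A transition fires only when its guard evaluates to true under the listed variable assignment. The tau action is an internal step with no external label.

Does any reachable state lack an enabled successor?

Answer: DEADLOCK at state 3

Trace:
Reach set: {0,3}
  0: b→3  [1 out]
  3: ∅  [deadlock]
Path to 3: b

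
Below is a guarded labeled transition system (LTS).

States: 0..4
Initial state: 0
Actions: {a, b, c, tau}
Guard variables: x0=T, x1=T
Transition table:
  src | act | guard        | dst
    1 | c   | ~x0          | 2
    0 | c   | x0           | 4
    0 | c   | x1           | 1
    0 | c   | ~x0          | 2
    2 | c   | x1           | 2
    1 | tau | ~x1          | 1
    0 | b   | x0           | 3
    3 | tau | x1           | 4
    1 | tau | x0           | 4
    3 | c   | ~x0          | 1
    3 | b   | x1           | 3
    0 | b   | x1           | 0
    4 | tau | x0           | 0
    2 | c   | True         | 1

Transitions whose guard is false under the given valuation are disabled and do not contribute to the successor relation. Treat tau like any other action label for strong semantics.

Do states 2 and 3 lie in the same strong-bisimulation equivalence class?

Answer: NOT BISIMILAR

Analysis:
Compute ~ classes (split until stable):
  π0 = {{0,1,2,3,4}}
  π1 = {{0},{1,4},{2},{3}}
  π2 = {{0},{1},{2},{3},{4}}
Fixed point at round 3; 5 class(es).
class of 2: {2}; class of 3: {3}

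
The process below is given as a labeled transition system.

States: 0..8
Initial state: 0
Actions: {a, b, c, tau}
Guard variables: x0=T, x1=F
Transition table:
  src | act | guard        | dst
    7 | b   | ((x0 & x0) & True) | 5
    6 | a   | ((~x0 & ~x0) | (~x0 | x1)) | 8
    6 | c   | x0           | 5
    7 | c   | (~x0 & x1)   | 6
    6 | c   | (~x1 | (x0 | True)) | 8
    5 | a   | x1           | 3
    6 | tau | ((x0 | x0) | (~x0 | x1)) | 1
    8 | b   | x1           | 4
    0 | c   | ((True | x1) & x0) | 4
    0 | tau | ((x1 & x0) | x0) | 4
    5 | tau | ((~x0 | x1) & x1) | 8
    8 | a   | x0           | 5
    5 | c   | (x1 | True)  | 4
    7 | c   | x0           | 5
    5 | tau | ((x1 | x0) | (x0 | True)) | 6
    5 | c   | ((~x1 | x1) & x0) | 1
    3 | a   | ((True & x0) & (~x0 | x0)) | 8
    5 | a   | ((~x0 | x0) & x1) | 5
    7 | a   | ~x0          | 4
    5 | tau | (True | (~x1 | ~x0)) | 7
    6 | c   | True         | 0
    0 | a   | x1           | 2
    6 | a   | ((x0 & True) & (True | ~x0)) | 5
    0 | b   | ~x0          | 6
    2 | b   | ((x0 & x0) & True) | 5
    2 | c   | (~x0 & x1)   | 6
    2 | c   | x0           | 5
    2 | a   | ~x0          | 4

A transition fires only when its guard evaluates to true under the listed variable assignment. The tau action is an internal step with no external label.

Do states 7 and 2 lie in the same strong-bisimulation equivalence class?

Bisimulation quotient by refinement:
  π0 = {{0,1,2,3,4,5,6,7,8}}
  π1 = {{0,5},{1,4},{2,7},{3,8},{6}}
  π2 = {{0},{1,4},{2,7},{3},{5},{6},{8}}
Fixed point at round 3; 7 class(es).
7∈{2,7}, 2∈{2,7}

Answer: BISIMILAR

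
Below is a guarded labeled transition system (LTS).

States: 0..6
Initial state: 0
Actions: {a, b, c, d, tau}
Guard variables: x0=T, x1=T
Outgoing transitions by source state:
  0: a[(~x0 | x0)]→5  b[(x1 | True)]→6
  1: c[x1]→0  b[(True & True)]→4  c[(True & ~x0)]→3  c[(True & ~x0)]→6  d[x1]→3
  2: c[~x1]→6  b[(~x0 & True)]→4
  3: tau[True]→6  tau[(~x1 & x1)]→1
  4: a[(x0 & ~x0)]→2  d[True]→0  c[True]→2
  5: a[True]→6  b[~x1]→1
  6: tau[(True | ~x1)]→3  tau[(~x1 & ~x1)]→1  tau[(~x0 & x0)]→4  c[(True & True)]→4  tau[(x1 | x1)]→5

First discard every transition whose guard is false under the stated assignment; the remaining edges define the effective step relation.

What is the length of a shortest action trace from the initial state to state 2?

Breadth-first toward 2:
  depth 0: {0}
  depth 1: {5,6}
  depth 2: {3,4}
  depth 3: {2}
depth(2)=3, e.g. b·c·c

Answer: 3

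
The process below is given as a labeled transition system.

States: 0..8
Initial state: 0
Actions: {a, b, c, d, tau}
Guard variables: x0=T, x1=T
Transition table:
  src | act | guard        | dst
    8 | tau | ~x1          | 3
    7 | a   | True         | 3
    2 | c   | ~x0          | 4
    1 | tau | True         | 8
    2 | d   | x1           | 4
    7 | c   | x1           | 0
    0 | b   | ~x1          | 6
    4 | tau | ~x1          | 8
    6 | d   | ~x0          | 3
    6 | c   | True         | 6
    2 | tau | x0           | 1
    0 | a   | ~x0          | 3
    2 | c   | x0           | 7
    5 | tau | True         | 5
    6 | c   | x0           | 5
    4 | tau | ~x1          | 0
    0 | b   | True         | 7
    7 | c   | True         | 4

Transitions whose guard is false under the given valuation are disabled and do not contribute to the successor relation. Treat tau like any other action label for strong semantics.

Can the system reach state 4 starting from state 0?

Answer: REACHABLE

Trace:
Guard filter leaves 11 enabled edge(s).
L0 = {0}
L1 = {7}  now seen {0,7}
L2 = {3,4}  now seen {0,3,4,7}
Reach set: {0,3,4,7}
trace reaching 4: b·c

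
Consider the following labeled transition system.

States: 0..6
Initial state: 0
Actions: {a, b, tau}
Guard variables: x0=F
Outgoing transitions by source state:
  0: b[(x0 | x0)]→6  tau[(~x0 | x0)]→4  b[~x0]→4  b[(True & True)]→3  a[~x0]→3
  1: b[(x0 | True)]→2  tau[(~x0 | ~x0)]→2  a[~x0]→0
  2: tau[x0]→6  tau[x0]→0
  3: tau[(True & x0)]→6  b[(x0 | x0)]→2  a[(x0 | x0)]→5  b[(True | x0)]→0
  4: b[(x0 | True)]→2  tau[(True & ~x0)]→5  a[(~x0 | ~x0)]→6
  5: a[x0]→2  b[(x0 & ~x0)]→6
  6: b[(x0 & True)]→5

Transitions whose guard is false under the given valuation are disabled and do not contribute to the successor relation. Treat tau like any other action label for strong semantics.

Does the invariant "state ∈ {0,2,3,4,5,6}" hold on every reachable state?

Safe = {0,2,3,4,5,6}
R = {0,2,3,4,5,6}
  0: ok
  2: ok
  3: ok
  4: ok
  5: ok
  6: ok

Answer: INVARIANT HOLDS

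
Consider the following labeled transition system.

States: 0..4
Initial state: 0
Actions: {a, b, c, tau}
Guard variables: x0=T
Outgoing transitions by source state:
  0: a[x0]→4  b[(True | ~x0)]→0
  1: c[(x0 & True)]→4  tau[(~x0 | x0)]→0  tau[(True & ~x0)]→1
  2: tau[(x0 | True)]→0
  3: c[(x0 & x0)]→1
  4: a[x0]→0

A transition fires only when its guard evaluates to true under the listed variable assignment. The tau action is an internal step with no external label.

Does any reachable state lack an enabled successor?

Reach set: {0,4}
  0: a→4  b→0  [deg 2]
  4: a→0  [deg 1]

Answer: DEADLOCK-FREE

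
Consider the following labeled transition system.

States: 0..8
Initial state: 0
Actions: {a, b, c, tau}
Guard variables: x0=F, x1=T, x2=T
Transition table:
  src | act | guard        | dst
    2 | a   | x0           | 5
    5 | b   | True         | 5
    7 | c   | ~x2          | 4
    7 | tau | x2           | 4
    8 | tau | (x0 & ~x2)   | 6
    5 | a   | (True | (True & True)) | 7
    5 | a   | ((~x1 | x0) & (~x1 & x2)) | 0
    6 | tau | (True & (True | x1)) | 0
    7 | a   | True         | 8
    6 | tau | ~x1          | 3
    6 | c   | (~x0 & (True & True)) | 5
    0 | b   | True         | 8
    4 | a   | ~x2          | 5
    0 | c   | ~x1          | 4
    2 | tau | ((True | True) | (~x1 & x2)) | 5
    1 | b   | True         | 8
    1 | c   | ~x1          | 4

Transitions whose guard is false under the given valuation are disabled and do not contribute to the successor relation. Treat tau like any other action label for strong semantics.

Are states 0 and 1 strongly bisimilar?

Answer: BISIMILAR

Analysis:
Bisimulation quotient by refinement:
  π0 = {{0,1,2,3,4,5,6,7,8}}
  π1 = {{0,1},{2},{3,4,8},{5},{6},{7}}
stable after 2 split(s): 6 block(s)
[0]={0,1}  [1]={0,1}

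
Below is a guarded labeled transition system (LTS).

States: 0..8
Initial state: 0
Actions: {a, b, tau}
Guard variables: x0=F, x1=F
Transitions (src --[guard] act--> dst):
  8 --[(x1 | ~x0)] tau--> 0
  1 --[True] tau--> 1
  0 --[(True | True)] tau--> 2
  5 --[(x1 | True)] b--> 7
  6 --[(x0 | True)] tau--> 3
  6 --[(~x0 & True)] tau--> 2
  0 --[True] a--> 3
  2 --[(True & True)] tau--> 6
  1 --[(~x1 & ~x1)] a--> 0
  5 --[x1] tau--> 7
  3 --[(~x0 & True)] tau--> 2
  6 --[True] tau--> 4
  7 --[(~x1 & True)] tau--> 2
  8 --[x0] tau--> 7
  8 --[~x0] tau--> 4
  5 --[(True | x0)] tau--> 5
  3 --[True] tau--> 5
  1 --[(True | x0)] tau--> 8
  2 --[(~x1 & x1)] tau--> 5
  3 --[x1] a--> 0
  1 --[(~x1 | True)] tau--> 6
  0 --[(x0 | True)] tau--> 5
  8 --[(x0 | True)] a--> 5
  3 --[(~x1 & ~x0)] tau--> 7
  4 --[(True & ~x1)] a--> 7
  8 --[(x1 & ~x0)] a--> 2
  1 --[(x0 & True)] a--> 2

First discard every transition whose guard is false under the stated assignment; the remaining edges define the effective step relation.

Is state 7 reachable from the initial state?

After dropping false guards: 21 live edges.
L0 = {0}
L1 = {2,3,5}  cumulative {0,2,3,5}
L2 = {6,7}  cumulative {0,2,3,5,6,7}
L3 = {4}  cumulative {0,2,3,4,5,6,7}
Reach set: {0,2,3,4,5,6,7}
Path to 7: tau·b

Answer: REACHABLE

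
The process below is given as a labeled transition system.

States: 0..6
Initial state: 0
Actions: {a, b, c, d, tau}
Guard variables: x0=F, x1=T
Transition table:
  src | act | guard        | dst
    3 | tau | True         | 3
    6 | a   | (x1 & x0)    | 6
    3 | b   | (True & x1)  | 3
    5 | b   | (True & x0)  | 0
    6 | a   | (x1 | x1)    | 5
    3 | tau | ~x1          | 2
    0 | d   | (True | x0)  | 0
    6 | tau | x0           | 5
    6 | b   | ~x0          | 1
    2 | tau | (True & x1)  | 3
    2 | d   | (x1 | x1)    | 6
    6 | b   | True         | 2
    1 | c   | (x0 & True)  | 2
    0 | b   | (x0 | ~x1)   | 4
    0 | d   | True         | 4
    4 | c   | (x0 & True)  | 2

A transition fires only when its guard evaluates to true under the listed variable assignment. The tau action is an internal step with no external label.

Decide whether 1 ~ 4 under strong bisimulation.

Answer: BISIMILAR

Trace:
Bisimulation quotient by refinement:
  P[0] = {{0,1,2,3,4,5,6}}
  P[1] = {{0},{1,4,5},{2},{3},{6}}
stable after 2 split(s): 5 block(s)
1∈{1,4,5}, 4∈{1,4,5}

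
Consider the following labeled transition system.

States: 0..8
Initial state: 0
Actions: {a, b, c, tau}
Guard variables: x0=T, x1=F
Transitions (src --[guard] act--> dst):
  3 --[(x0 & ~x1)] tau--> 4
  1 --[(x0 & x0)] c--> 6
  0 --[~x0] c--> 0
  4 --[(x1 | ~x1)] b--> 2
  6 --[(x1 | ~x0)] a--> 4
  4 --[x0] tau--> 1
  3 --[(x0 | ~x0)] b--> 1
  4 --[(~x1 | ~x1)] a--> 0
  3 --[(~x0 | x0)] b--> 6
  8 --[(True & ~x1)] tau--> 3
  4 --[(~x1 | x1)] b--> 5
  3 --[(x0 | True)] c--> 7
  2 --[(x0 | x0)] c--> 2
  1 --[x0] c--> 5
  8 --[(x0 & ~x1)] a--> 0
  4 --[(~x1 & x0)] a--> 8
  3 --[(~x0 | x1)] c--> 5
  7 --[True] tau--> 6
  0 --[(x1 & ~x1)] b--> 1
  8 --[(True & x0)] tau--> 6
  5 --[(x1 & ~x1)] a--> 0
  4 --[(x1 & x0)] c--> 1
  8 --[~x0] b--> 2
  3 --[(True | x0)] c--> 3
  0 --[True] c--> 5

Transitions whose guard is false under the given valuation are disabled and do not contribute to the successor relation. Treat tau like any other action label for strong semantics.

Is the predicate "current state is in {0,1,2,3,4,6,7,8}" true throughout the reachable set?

Answer: INVARIANT VIOLATED at state 5

Trace:
Inv-set: {0,1,2,3,4,6,7,8}
Reach set: {0,5}
  0: ✓
  5: VIOLATES
reach 5 via c — violates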